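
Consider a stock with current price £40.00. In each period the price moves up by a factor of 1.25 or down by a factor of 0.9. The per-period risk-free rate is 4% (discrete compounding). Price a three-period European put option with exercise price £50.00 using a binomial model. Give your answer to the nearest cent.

Risk-neutral probability p = (1 + 0.04 − 0.9)/(1.25 − 0.9) = 0.1400/0.3500 = 0.4000
Terminal stock prices: S_uuu = 78.12, S_uud = 56.25, S_udd = 40.5, S_ddd = 29.16
Terminal payoffs (K − S): max(-28.12, 0) = 0, max(-6.25, 0) = 0, max(9.5, 0) = 9.5, max(20.84, 0) = 20.84
Node uu (S = 62.5): V_uu = 1/1.04·[0.4000·0.0000 + 0.6000·0.0000] = 0.0000
Node ud (S = 45): V_ud = 1/1.04·[0.4000·0.0000 + 0.6000·9.5000] = 5.4808
Node dd (S = 32.4): V_dd = 1/1.04·[0.4000·9.5000 + 0.6000·20.8400] = 15.6769
Node u (S = 50): V_u = 1/1.04·[0.4000·0.0000 + 0.6000·5.4808] = 3.1620
Node d (S = 36): V_d = 1/1.04·[0.4000·5.4808 + 0.6000·15.6769] = 11.1524
Node 0 (S = 40): V_0 = 1/1.04·[0.4000·3.1620 + 0.6000·11.1524] = 7.6502

£7.65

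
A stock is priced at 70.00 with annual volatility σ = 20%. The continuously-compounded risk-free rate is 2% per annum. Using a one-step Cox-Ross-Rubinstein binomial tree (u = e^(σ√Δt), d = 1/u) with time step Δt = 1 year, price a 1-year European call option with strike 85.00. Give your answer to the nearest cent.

CRR parameters: u = e^(σ√Δt) = e^(0.2·√1) = 1.2214, d = 1/u = 0.8187
Per-period rate: rΔt = 0.02·1 = 0.02, so R = e^0.02 = 1.0202
Risk-neutral probability p = (e^0.02 − 0.8187)/(1.2214 − 0.8187) = 0.2015/0.4027 = 0.5003
Terminal stock prices: S_u = 85.5, S_d = 57.31
Terminal payoffs (S − K): max(0.4982, 0) = 0.4982, max(-27.69, 0) = 0
Node 0 (S = 70): V_0 = e^(−0.02)·[0.5003·0.4982 + 0.4997·0.0000] = 0.2443

0.24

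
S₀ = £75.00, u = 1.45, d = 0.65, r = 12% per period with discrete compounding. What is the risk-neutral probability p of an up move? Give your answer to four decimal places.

p = 0.5875

Risk-neutral probability p = (1 + 0.12 − 0.65)/(1.45 − 0.65) = 0.4700/0.8000 = 0.5875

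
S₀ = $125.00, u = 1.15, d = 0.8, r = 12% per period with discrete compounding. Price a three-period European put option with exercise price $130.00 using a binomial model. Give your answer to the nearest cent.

Risk-neutral probability p = (1 + 0.12 − 0.8)/(1.15 − 0.8) = 0.3200/0.3500 = 0.9143
Terminal stock prices: S_uuu = 190.1, S_uud = 132.2, S_udd = 92, S_ddd = 64
Terminal payoffs (K − S): max(-60.11, 0) = 0, max(-2.25, 0) = 0, max(38, 0) = 38, max(66, 0) = 66
Node uu (S = 165.3): V_uu = 1/1.12·[0.9143·0.0000 + 0.0857·0.0000] = 0.0000
Node ud (S = 115): V_ud = 1/1.12·[0.9143·0.0000 + 0.0857·38.0000] = 2.9082
Node dd (S = 80): V_dd = 1/1.12·[0.9143·38.0000 + 0.0857·66.0000] = 36.0714
Node u (S = 143.8): V_u = 1/1.12·[0.9143·0.0000 + 0.0857·2.9082] = 0.2226
Node d (S = 100): V_d = 1/1.12·[0.9143·2.9082 + 0.0857·36.0714] = 5.1346
Node 0 (S = 125): V_0 = 1/1.12·[0.9143·0.2226 + 0.0857·5.1346] = 0.5746

$0.57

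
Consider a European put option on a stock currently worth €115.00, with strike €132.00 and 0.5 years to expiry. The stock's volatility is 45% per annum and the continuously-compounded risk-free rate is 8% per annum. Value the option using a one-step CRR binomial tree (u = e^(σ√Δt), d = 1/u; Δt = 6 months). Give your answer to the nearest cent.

€23.96

CRR parameters: u = e^(σ√Δt) = e^(0.45·√0.5) = 1.3746, d = 1/u = 0.7275
Per-period rate: rΔt = 0.08·0.5 = 0.04, so R = e^0.04 = 1.0408
Risk-neutral probability p = (e^0.04 − 0.7275)/(1.3746 − 0.7275) = 0.3134/0.6472 = 0.4842
Terminal stock prices: S_u = 158.1, S_d = 83.66
Terminal payoffs (K − S): max(-26.08, 0) = 0, max(48.34, 0) = 48.34
Node 0 (S = 115): V_0 = e^(−0.04)·[0.4842·0.0000 + 0.5158·48.3422] = 23.9585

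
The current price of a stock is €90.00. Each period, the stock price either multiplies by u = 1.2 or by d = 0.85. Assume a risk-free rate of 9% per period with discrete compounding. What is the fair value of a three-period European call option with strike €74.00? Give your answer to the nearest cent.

€33.31

Risk-neutral probability p = (1 + 0.09 − 0.85)/(1.2 − 0.85) = 0.2400/0.3500 = 0.6857
Terminal stock prices: S_uuu = 155.5, S_uud = 110.2, S_udd = 78.03, S_ddd = 55.27
Terminal payoffs (S − K): max(81.52, 0) = 81.52, max(36.16, 0) = 36.16, max(4.03, 0) = 4.03, max(-18.73, 0) = 0
Node uu (S = 129.6): V_uu = 1/1.09·[0.6857·81.5200 + 0.3143·36.1600] = 61.7101
Node ud (S = 91.8): V_ud = 1/1.09·[0.6857·36.1600 + 0.3143·4.0300] = 23.9101
Node dd (S = 65.02): V_dd = 1/1.09·[0.6857·4.0300 + 0.3143·0.0000] = 2.5353
Node u (S = 108): V_u = 1/1.09·[0.6857·61.7101 + 0.3143·23.9101] = 45.7157
Node d (S = 76.5): V_d = 1/1.09·[0.6857·23.9101 + 0.3143·2.5353] = 15.7727
Node 0 (S = 90): V_0 = 1/1.09·[0.6857·45.7157 + 0.3143·15.7727] = 33.3074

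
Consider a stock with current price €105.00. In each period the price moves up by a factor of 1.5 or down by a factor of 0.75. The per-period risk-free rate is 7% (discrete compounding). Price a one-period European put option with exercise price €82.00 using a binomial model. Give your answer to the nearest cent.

Risk-neutral probability p = (1 + 0.07 − 0.75)/(1.5 − 0.75) = 0.3200/0.7500 = 0.4267
Terminal stock prices: S_u = 157.5, S_d = 78.75
Terminal payoffs (K − S): max(-75.5, 0) = 0, max(3.25, 0) = 3.25
Node 0 (S = 105): V_0 = 1/1.07·[0.4267·0.0000 + 0.5733·3.2500] = 1.7414

€1.74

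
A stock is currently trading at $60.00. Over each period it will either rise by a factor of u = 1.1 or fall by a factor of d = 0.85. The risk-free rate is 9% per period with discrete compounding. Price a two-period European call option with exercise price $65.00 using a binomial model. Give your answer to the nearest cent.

$5.90

Risk-neutral probability p = (1 + 0.09 − 0.85)/(1.1 − 0.85) = 0.2400/0.2500 = 0.9600
Terminal stock prices: S_uu = 72.6, S_ud = 56.1, S_dd = 43.35
Terminal payoffs (S − K): max(7.6, 0) = 7.6, max(-8.9, 0) = 0, max(-21.65, 0) = 0
Node u (S = 66): V_u = 1/1.09·[0.9600·7.6000 + 0.0400·0.0000] = 6.6936
Node d (S = 51): V_d = 1/1.09·[0.9600·0.0000 + 0.0400·0.0000] = 0.0000
Node 0 (S = 60): V_0 = 1/1.09·[0.9600·6.6936 + 0.0400·0.0000] = 5.8953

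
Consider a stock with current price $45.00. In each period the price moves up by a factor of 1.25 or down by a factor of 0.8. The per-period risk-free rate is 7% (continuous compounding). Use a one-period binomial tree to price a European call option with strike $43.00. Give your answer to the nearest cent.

Risk-neutral probability p = (e^0.07 − 0.8)/(1.25 − 0.8) = 0.2725/0.4500 = 0.6056
Terminal stock prices: S_u = 56.25, S_d = 36
Terminal payoffs (S − K): max(13.25, 0) = 13.25, max(-7, 0) = 0
Node 0 (S = 45): V_0 = e^(−0.07)·[0.6056·13.2500 + 0.3944·0.0000] = 7.4814

$7.48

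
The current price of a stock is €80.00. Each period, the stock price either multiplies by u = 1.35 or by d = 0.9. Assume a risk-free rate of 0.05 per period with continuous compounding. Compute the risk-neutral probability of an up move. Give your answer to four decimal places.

p = 0.3362

Risk-neutral probability p = (e^0.05 − 0.9)/(1.35 − 0.9) = 0.1513/0.4500 = 0.3362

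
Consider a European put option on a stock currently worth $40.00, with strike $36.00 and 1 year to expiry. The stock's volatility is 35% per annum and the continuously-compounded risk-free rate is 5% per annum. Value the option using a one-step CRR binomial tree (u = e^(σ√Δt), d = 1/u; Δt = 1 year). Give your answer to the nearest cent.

$3.83

CRR parameters: u = e^(σ√Δt) = e^(0.35·√1) = 1.4191, d = 1/u = 0.7047
Per-period rate: rΔt = 0.05·1 = 0.05, so R = e^0.05 = 1.0513
Risk-neutral probability p = (e^0.05 − 0.7047)/(1.4191 − 0.7047) = 0.3466/0.7144 = 0.4852
Terminal stock prices: S_u = 56.76, S_d = 28.19
Terminal payoffs (K − S): max(-20.76, 0) = 0, max(7.812, 0) = 7.812
Node 0 (S = 40): V_0 = e^(−0.05)·[0.4852·0.0000 + 0.5148·7.8125] = 3.8261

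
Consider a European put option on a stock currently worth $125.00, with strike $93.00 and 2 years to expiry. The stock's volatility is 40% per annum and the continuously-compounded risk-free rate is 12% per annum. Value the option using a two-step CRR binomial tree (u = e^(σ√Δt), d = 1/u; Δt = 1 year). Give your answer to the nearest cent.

CRR parameters: u = e^(σ√Δt) = e^(0.4·√1) = 1.4918, d = 1/u = 0.6703
Per-period rate: rΔt = 0.12·1 = 0.12, so R = e^0.12 = 1.1275
Risk-neutral probability p = (e^0.12 − 0.6703)/(1.4918 − 0.6703) = 0.4572/0.8215 = 0.5565
Terminal stock prices: S_uu = 278.2, S_ud = 125, S_dd = 56.17
Terminal payoffs (K − S): max(-185.2, 0) = 0, max(-32, 0) = 0, max(36.83, 0) = 36.83
Node u (S = 186.5): V_u = e^(−0.12)·[0.5565·0.0000 + 0.4435·0.0000] = 0.0000
Node d (S = 83.79): V_d = e^(−0.12)·[0.5565·0.0000 + 0.4435·36.8339] = 14.4882
Node 0 (S = 125): V_0 = e^(−0.12)·[0.5565·0.0000 + 0.4435·14.4882] = 5.6988

$5.70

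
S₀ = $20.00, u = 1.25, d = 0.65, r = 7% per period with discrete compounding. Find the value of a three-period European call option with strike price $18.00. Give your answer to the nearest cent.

$6.73

Risk-neutral probability p = (1 + 0.07 − 0.65)/(1.25 − 0.65) = 0.4200/0.6000 = 0.7000
Terminal stock prices: S_uuu = 39.06, S_uud = 20.31, S_udd = 10.56, S_ddd = 5.492
Terminal payoffs (S − K): max(21.06, 0) = 21.06, max(2.312, 0) = 2.312, max(-7.437, 0) = 0, max(-12.51, 0) = 0
Node uu (S = 31.25): V_uu = 1/1.07·[0.7000·21.0625 + 0.3000·2.3125] = 14.4276
Node ud (S = 16.25): V_ud = 1/1.07·[0.7000·2.3125 + 0.3000·0.0000] = 1.5129
Node dd (S = 8.45): V_dd = 1/1.07·[0.7000·0.0000 + 0.3000·0.0000] = 0.0000
Node u (S = 25): V_u = 1/1.07·[0.7000·14.4276 + 0.3000·1.5129] = 9.8628
Node d (S = 13): V_d = 1/1.07·[0.7000·1.5129 + 0.3000·0.0000] = 0.9897
Node 0 (S = 20): V_0 = 1/1.07·[0.7000·9.8628 + 0.3000·0.9897] = 6.7298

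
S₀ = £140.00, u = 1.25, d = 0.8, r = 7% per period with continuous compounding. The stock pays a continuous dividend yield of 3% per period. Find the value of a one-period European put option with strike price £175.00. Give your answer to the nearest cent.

Per-period risk-free factor R = e^0.07 = 1.0725; dividend-adjusted growth = e^(0.07−0.03) = 1.0408.
Risk-neutral probability p = (1.0408 − 0.8)/(1.25 − 0.8) = 0.2408/0.4500 = 0.5351
Terminal stock prices: S_u = 175, S_d = 112
Terminal payoffs (K − S): max(0, 0) = 0, max(63, 0) = 63
Node 0 (S = 140): V_0 = e^(−0.07)·[0.5351·0.0000 + 0.4649·63.0000] = 27.3065

£27.31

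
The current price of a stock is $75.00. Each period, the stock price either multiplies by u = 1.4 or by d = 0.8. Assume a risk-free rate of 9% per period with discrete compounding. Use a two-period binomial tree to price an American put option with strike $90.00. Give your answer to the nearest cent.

Risk-neutral probability p = (1 + 0.09 − 0.8)/(1.4 − 0.8) = 0.2900/0.6000 = 0.4833
Terminal stock prices: S_uu = 147, S_ud = 84, S_dd = 48
Terminal payoffs (K − S): max(-57, 0) = 0, max(6, 0) = 6, max(42, 0) = 42
Node u (S = 105): continuation = 1/1.09·[0.4833·0.0000 + 0.5167·6.0000] = 2.8440; exercise value = 0.0000 ≤ continuation, so V_u = 2.8440
Node d (S = 60): continuation = 1/1.09·[0.4833·6.0000 + 0.5167·42.0000] = 22.5688; exercise value = 30.0000 > continuation, so V_d = 30.0000 (exercise)
Node 0 (S = 75): continuation = 1/1.09·[0.4833·2.8440 + 0.5167·30.0000] = 15.4813; exercise value = 15.0000 ≤ continuation, so V_0 = 15.4813

$15.48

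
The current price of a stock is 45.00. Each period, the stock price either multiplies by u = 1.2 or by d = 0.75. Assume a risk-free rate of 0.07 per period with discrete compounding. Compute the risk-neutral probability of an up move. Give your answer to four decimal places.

Risk-neutral probability p = (1 + 0.07 − 0.75)/(1.2 − 0.75) = 0.3200/0.4500 = 0.7111

p = 0.7111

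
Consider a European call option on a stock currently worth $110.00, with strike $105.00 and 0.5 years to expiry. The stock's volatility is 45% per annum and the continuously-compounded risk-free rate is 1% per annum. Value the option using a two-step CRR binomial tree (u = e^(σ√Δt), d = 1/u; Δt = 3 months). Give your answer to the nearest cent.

$16.04

CRR parameters: u = e^(σ√Δt) = e^(0.45·√0.25) = 1.2523, d = 1/u = 0.7985
Per-period rate: rΔt = 0.01·0.25 = 0.0025, so R = e^0.0025 = 1.0025
Risk-neutral probability p = (e^0.0025 − 0.7985)/(1.2523 − 0.7985) = 0.2040/0.4538 = 0.4495
Terminal stock prices: S_uu = 172.5, S_ud = 110, S_dd = 70.14
Terminal payoffs (S − K): max(67.51, 0) = 67.51, max(5, 0) = 5, max(-34.86, 0) = 0
Node u (S = 137.8): V_u = e^(−0.0025)·[0.4495·67.5143 + 0.5505·5.0000] = 33.0177
Node d (S = 87.84): V_d = e^(−0.0025)·[0.4495·5.0000 + 0.5505·0.0000] = 2.2419
Node 0 (S = 110): V_0 = e^(−0.0025)·[0.4495·33.0177 + 0.5505·2.2419] = 16.0355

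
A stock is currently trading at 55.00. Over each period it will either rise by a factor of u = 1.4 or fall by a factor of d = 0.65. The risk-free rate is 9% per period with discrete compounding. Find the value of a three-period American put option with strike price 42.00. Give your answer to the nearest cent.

Risk-neutral probability p = (1 + 0.09 − 0.65)/(1.4 − 0.65) = 0.4400/0.7500 = 0.5867
Terminal stock prices: S_uuu = 150.9, S_uud = 70.07, S_udd = 32.53, S_ddd = 15.1
Terminal payoffs (K − S): max(-108.9, 0) = 0, max(-28.07, 0) = 0, max(9.467, 0) = 9.467, max(26.9, 0) = 26.9
Node uu (S = 107.8): continuation = 1/1.09·[0.5867·0.0000 + 0.4133·0.0000] = 0.0000; exercise value = 0.0000 ≤ continuation, so V_uu = 0.0000
Node ud (S = 50.05): continuation = 1/1.09·[0.5867·0.0000 + 0.4133·9.4675] = 3.5901; exercise value = 0.0000 ≤ continuation, so V_ud = 3.5901
Node dd (S = 23.24): continuation = 1/1.09·[0.5867·9.4675 + 0.4133·26.8956] = 15.2946; exercise value = 18.7625 > continuation, so V_dd = 18.7625 (exercise)
Node u (S = 77): continuation = 1/1.09·[0.5867·0.0000 + 0.4133·3.5901] = 1.3614; exercise value = 0.0000 ≤ continuation, so V_u = 1.3614
Node d (S = 35.75): continuation = 1/1.09·[0.5867·3.5901 + 0.4133·18.7625] = 9.0471; exercise value = 6.2500 ≤ continuation, so V_d = 9.0471
Node 0 (S = 55): continuation = 1/1.09·[0.5867·1.3614 + 0.4133·9.0471] = 4.1635; exercise value = 0.0000 ≤ continuation, so V_0 = 4.1635

4.16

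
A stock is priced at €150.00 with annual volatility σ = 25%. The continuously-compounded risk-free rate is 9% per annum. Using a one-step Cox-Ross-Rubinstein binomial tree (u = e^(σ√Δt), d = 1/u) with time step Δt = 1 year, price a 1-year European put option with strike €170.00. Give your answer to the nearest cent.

€18.26

CRR parameters: u = e^(σ√Δt) = e^(0.25·√1) = 1.2840, d = 1/u = 0.7788
Per-period rate: rΔt = 0.09·1 = 0.09, so R = e^0.09 = 1.0942
Risk-neutral probability p = (e^0.09 − 0.7788)/(1.2840 − 0.7788) = 0.3154/0.5052 = 0.6242
Terminal stock prices: S_u = 192.6, S_d = 116.8
Terminal payoffs (K − S): max(-22.6, 0) = 0, max(53.18, 0) = 53.18
Node 0 (S = 150): V_0 = e^(−0.09)·[0.6242·0.0000 + 0.3758·53.1799] = 18.2637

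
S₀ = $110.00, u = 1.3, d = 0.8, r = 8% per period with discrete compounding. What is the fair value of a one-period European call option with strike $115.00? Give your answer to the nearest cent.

Risk-neutral probability p = (1 + 0.08 − 0.8)/(1.3 − 0.8) = 0.2800/0.5000 = 0.5600
Terminal stock prices: S_u = 143, S_d = 88
Terminal payoffs (S − K): max(28, 0) = 28, max(-27, 0) = 0
Node 0 (S = 110): V_0 = 1/1.08·[0.5600·28.0000 + 0.4400·0.0000] = 14.5185

$14.52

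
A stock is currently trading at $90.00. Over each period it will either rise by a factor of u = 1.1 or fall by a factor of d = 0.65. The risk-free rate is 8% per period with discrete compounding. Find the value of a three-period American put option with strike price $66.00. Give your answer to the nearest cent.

$0.37

Risk-neutral probability p = (1 + 0.08 − 0.65)/(1.1 − 0.65) = 0.4300/0.4500 = 0.9556
Terminal stock prices: S_uuu = 119.8, S_uud = 70.79, S_udd = 41.83, S_ddd = 24.72
Terminal payoffs (K − S): max(-53.79, 0) = 0, max(-4.785, 0) = 0, max(24.17, 0) = 24.17, max(41.28, 0) = 41.28
Node uu (S = 108.9): continuation = 1/1.08·[0.9556·0.0000 + 0.0444·0.0000] = 0.0000; exercise value = 0.0000 ≤ continuation, so V_uu = 0.0000
Node ud (S = 64.35): continuation = 1/1.08·[0.9556·0.0000 + 0.0444·24.1725] = 0.9948; exercise value = 1.6500 > continuation, so V_ud = 1.6500 (exercise)
Node dd (S = 38.03): continuation = 1/1.08·[0.9556·24.1725 + 0.0444·41.2837] = 23.0861; exercise value = 27.9750 > continuation, so V_dd = 27.9750 (exercise)
Node u (S = 99): continuation = 1/1.08·[0.9556·0.0000 + 0.0444·1.6500] = 0.0679; exercise value = 0.0000 ≤ continuation, so V_u = 0.0679
Node d (S = 58.5): continuation = 1/1.08·[0.9556·1.6500 + 0.0444·27.9750] = 2.6111; exercise value = 7.5000 > continuation, so V_d = 7.5000 (exercise)
Node 0 (S = 90): continuation = 1/1.08·[0.9556·0.0679 + 0.0444·7.5000] = 0.3687; exercise value = 0.0000 ≤ continuation, so V_0 = 0.3687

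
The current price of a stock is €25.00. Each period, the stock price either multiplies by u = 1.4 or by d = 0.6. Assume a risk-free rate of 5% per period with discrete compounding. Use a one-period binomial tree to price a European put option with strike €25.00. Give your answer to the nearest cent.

€4.17

Risk-neutral probability p = (1 + 0.05 − 0.6)/(1.4 − 0.6) = 0.4500/0.8000 = 0.5625
Terminal stock prices: S_u = 35, S_d = 15
Terminal payoffs (K − S): max(-10, 0) = 0, max(10, 0) = 10
Node 0 (S = 25): V_0 = 1/1.05·[0.5625·0.0000 + 0.4375·10.0000] = 4.1667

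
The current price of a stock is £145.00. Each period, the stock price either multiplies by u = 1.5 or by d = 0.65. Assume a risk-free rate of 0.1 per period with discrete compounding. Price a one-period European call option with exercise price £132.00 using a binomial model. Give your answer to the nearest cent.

Risk-neutral probability p = (1 + 0.1 − 0.65)/(1.5 − 0.65) = 0.4500/0.8500 = 0.5294
Terminal stock prices: S_u = 217.5, S_d = 94.25
Terminal payoffs (S − K): max(85.5, 0) = 85.5, max(-37.75, 0) = 0
Node 0 (S = 145): V_0 = 1/1.1·[0.5294·85.5000 + 0.4706·0.0000] = 41.1497

£41.15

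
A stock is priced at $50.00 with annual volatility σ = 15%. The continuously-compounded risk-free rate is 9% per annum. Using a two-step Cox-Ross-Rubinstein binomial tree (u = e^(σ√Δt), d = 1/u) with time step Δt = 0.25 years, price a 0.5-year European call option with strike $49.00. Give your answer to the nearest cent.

CRR parameters: u = e^(σ√Δt) = e^(0.15·√0.25) = 1.0779, d = 1/u = 0.9277
Per-period rate: rΔt = 0.09·0.25 = 0.0225, so R = e^0.0225 = 1.0228
Risk-neutral probability p = (e^0.0225 − 0.9277)/(1.0779 − 0.9277) = 0.0950/0.1501 = 0.6328
Terminal stock prices: S_uu = 58.09, S_ud = 50, S_dd = 43.04
Terminal payoffs (S − K): max(9.092, 0) = 9.092, max(1, 0) = 1, max(-5.965, 0) = 0
Node u (S = 53.89): V_u = e^(−0.0225)·[0.6328·9.0917 + 0.3672·1.0000] = 5.9844
Node d (S = 46.39): V_d = e^(−0.0225)·[0.6328·1.0000 + 0.3672·0.0000] = 0.6187
Node 0 (S = 50): V_0 = e^(−0.0225)·[0.6328·5.9844 + 0.3672·0.6187] = 3.9249

$3.92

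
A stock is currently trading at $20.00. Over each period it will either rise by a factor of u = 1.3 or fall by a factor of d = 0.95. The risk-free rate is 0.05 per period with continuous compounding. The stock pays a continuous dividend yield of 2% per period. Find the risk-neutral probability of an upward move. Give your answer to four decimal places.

p = 0.2299

Per-period risk-free factor R = e^0.05 = 1.0513; dividend-adjusted growth = e^(0.05−0.02) = 1.0305.
Risk-neutral probability p = (1.0305 − 0.95)/(1.3 − 0.95) = 0.0805/0.3500 = 0.2299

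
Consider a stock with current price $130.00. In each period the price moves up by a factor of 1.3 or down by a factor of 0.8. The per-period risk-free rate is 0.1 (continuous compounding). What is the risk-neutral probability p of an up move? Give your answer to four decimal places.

Risk-neutral probability p = (e^0.1 − 0.8)/(1.3 − 0.8) = 0.3052/0.5000 = 0.6103

p = 0.6103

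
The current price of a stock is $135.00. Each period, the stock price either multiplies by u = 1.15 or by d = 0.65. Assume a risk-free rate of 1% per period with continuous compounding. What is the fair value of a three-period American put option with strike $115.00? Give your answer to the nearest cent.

Risk-neutral probability p = (e^0.01 − 0.65)/(1.15 − 0.65) = 0.3601/0.5000 = 0.7201
Terminal stock prices: S_uuu = 205.3, S_uud = 116, S_udd = 65.59, S_ddd = 37.07
Terminal payoffs (K − S): max(-90.32, 0) = 0, max(-1.049, 0) = 0, max(49.41, 0) = 49.41, max(77.93, 0) = 77.93
Node uu (S = 178.5): continuation = e^(−0.01)·[0.7201·0.0000 + 0.2799·0.0000] = 0.0000; exercise value = 0.0000 ≤ continuation, so V_uu = 0.0000
Node ud (S = 100.9): continuation = e^(−0.01)·[0.7201·0.0000 + 0.2799·49.4069] = 13.6914; exercise value = 14.0875 > continuation, so V_ud = 14.0875 (exercise)
Node dd (S = 57.04): continuation = e^(−0.01)·[0.7201·49.4069 + 0.2799·77.9256] = 56.8182; exercise value = 57.9625 > continuation, so V_dd = 57.9625 (exercise)
Node u (S = 155.2): continuation = e^(−0.01)·[0.7201·0.0000 + 0.2799·14.0875] = 3.9039; exercise value = 0.0000 ≤ continuation, so V_u = 3.9039
Node d (S = 87.75): continuation = e^(−0.01)·[0.7201·14.0875 + 0.2799·57.9625] = 26.1057; exercise value = 27.2500 > continuation, so V_d = 27.2500 (exercise)
Node 0 (S = 135): continuation = e^(−0.01)·[0.7201·3.9039 + 0.2799·27.2500] = 10.3346; exercise value = 0.0000 ≤ continuation, so V_0 = 10.3346

$10.33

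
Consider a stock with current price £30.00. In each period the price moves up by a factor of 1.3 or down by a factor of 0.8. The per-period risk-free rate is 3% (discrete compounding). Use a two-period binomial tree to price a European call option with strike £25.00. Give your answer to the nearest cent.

Risk-neutral probability p = (1 + 0.03 − 0.8)/(1.3 − 0.8) = 0.2300/0.5000 = 0.4600
Terminal stock prices: S_uu = 50.7, S_ud = 31.2, S_dd = 19.2
Terminal payoffs (S − K): max(25.7, 0) = 25.7, max(6.2, 0) = 6.2, max(-5.8, 0) = 0
Node u (S = 39): V_u = 1/1.03·[0.4600·25.7000 + 0.5400·6.2000] = 14.7282
Node d (S = 24): V_d = 1/1.03·[0.4600·6.2000 + 0.5400·0.0000] = 2.7689
Node 0 (S = 30): V_0 = 1/1.03·[0.4600·14.7282 + 0.5400·2.7689] = 8.0293

£8.03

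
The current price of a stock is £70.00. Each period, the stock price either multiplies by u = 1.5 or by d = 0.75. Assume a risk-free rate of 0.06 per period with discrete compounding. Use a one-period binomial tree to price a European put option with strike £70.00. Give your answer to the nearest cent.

Risk-neutral probability p = (1 + 0.06 − 0.75)/(1.5 − 0.75) = 0.3100/0.7500 = 0.4133
Terminal stock prices: S_u = 105, S_d = 52.5
Terminal payoffs (K − S): max(-35, 0) = 0, max(17.5, 0) = 17.5
Node 0 (S = 70): V_0 = 1/1.06·[0.4133·0.0000 + 0.5867·17.5000] = 9.6855

£9.69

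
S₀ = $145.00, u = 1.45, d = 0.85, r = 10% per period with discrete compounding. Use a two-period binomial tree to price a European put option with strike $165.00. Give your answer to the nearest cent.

$16.94

Risk-neutral probability p = (1 + 0.1 − 0.85)/(1.45 − 0.85) = 0.2500/0.6000 = 0.4167
Terminal stock prices: S_uu = 304.9, S_ud = 178.7, S_dd = 104.8
Terminal payoffs (K − S): max(-139.9, 0) = 0, max(-13.71, 0) = 0, max(60.24, 0) = 60.24
Node u (S = 210.2): V_u = 1/1.1·[0.4167·0.0000 + 0.5833·0.0000] = 0.0000
Node d (S = 123.2): V_d = 1/1.1·[0.4167·0.0000 + 0.5833·60.2375] = 31.9441
Node 0 (S = 145): V_0 = 1/1.1·[0.4167·0.0000 + 0.5833·31.9441] = 16.9401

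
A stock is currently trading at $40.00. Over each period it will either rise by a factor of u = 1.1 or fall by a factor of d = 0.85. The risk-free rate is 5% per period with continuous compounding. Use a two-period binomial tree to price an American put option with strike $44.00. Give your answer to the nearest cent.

$4.00

Risk-neutral probability p = (e^0.05 − 0.85)/(1.1 − 0.85) = 0.2013/0.2500 = 0.8051
Terminal stock prices: S_uu = 48.4, S_ud = 37.4, S_dd = 28.9
Terminal payoffs (K − S): max(-4.4, 0) = 0, max(6.6, 0) = 6.6, max(15.1, 0) = 15.1
Node u (S = 44): continuation = e^(−0.05)·[0.8051·0.0000 + 0.1949·6.6000] = 1.2237; exercise value = 0.0000 ≤ continuation, so V_u = 1.2237
Node d (S = 34): continuation = e^(−0.05)·[0.8051·6.6000 + 0.1949·15.1000] = 7.8541; exercise value = 10.0000 > continuation, so V_d = 10.0000 (exercise)
Node 0 (S = 40): continuation = e^(−0.05)·[0.8051·1.2237 + 0.1949·10.0000] = 2.7912; exercise value = 4.0000 > continuation, so V_0 = 4.0000 (exercise)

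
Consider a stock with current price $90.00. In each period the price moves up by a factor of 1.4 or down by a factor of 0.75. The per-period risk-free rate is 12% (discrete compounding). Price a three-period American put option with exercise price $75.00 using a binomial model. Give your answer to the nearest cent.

$4.23

Risk-neutral probability p = (1 + 0.12 − 0.75)/(1.4 − 0.75) = 0.3700/0.6500 = 0.5692
Terminal stock prices: S_uuu = 247, S_uud = 132.3, S_udd = 70.87, S_ddd = 37.97
Terminal payoffs (K − S): max(-172, 0) = 0, max(-57.3, 0) = 0, max(4.125, 0) = 4.125, max(37.03, 0) = 37.03
Node uu (S = 176.4): continuation = 1/1.12·[0.5692·0.0000 + 0.4308·0.0000] = 0.0000; exercise value = 0.0000 ≤ continuation, so V_uu = 0.0000
Node ud (S = 94.5): continuation = 1/1.12·[0.5692·0.0000 + 0.4308·4.1250] = 1.5865; exercise value = 0.0000 ≤ continuation, so V_ud = 1.5865
Node dd (S = 50.62): continuation = 1/1.12·[0.5692·4.1250 + 0.4308·37.0312] = 16.3393; exercise value = 24.3750 > continuation, so V_dd = 24.3750 (exercise)
Node u (S = 126): continuation = 1/1.12·[0.5692·0.0000 + 0.4308·1.5865] = 0.6102; exercise value = 0.0000 ≤ continuation, so V_u = 0.6102
Node d (S = 67.5): continuation = 1/1.12·[0.5692·1.5865 + 0.4308·24.3750] = 10.1813; exercise value = 7.5000 ≤ continuation, so V_d = 10.1813
Node 0 (S = 90): continuation = 1/1.12·[0.5692·0.6102 + 0.4308·10.1813] = 4.2260; exercise value = 0.0000 ≤ continuation, so V_0 = 4.2260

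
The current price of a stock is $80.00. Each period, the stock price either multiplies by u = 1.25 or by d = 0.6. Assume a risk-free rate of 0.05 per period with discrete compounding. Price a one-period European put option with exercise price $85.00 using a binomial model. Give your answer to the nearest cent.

Risk-neutral probability p = (1 + 0.05 − 0.6)/(1.25 − 0.6) = 0.4500/0.6500 = 0.6923
Terminal stock prices: S_u = 100, S_d = 48
Terminal payoffs (K − S): max(-15, 0) = 0, max(37, 0) = 37
Node 0 (S = 80): V_0 = 1/1.05·[0.6923·0.0000 + 0.3077·37.0000] = 10.8425

$10.84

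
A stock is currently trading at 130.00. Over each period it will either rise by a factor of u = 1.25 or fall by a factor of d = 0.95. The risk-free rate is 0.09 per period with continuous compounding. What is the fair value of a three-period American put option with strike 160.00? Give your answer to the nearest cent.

30.00

Risk-neutral probability p = (e^0.09 − 0.95)/(1.25 − 0.95) = 0.1442/0.3000 = 0.4806
Terminal stock prices: S_uuu = 253.9, S_uud = 193, S_udd = 146.7, S_ddd = 111.5
Terminal payoffs (K − S): max(-93.91, 0) = 0, max(-32.97, 0) = 0, max(13.34, 0) = 13.34, max(48.54, 0) = 48.54
Node uu (S = 203.1): continuation = e^(−0.09)·[0.4806·0.0000 + 0.5194·0.0000] = 0.0000; exercise value = 0.0000 ≤ continuation, so V_uu = 0.0000
Node ud (S = 154.4): continuation = e^(−0.09)·[0.4806·0.0000 + 0.5194·13.3438] = 6.3345; exercise value = 5.6250 ≤ continuation, so V_ud = 6.3345
Node dd (S = 117.3): continuation = e^(−0.09)·[0.4806·13.3438 + 0.5194·48.5413] = 28.9040; exercise value = 42.6750 > continuation, so V_dd = 42.6750 (exercise)
Node u (S = 162.5): continuation = e^(−0.09)·[0.4806·0.0000 + 0.5194·6.3345] = 3.0070; exercise value = 0.0000 ≤ continuation, so V_u = 3.0070
Node d (S = 123.5): continuation = e^(−0.09)·[0.4806·6.3345 + 0.5194·42.6750] = 23.0406; exercise value = 36.5000 > continuation, so V_d = 36.5000 (exercise)
Node 0 (S = 130): continuation = e^(−0.09)·[0.4806·3.0070 + 0.5194·36.5000] = 18.6478; exercise value = 30.0000 > continuation, so V_0 = 30.0000 (exercise)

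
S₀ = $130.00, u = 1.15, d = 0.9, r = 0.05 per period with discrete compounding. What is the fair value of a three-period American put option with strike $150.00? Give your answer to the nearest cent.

$20.00

Risk-neutral probability p = (1 + 0.05 − 0.9)/(1.15 − 0.9) = 0.1500/0.2500 = 0.6000
Terminal stock prices: S_uuu = 197.7, S_uud = 154.7, S_udd = 121.1, S_ddd = 94.77
Terminal payoffs (K − S): max(-47.71, 0) = 0, max(-4.732, 0) = 0, max(28.9, 0) = 28.9, max(55.23, 0) = 55.23
Node uu (S = 171.9): continuation = 1/1.05·[0.6000·0.0000 + 0.4000·0.0000] = 0.0000; exercise value = 0.0000 ≤ continuation, so V_uu = 0.0000
Node ud (S = 134.6): continuation = 1/1.05·[0.6000·0.0000 + 0.4000·28.9050] = 11.0114; exercise value = 15.4500 > continuation, so V_ud = 15.4500 (exercise)
Node dd (S = 105.3): continuation = 1/1.05·[0.6000·28.9050 + 0.4000·55.2300] = 37.5571; exercise value = 44.7000 > continuation, so V_dd = 44.7000 (exercise)
Node u (S = 149.5): continuation = 1/1.05·[0.6000·0.0000 + 0.4000·15.4500] = 5.8857; exercise value = 0.5000 ≤ continuation, so V_u = 5.8857
Node d (S = 117): continuation = 1/1.05·[0.6000·15.4500 + 0.4000·44.7000] = 25.8571; exercise value = 33.0000 > continuation, so V_d = 33.0000 (exercise)
Node 0 (S = 130): continuation = 1/1.05·[0.6000·5.8857 + 0.4000·33.0000] = 15.9347; exercise value = 20.0000 > continuation, so V_0 = 20.0000 (exercise)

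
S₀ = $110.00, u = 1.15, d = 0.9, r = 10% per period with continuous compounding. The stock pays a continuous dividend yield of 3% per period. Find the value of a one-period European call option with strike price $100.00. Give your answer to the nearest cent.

$16.55

Per-period risk-free factor R = e^0.1 = 1.1052; dividend-adjusted growth = e^(0.1−0.03) = 1.0725.
Risk-neutral probability p = (1.0725 − 0.9)/(1.15 − 0.9) = 0.1725/0.2500 = 0.6900
Terminal stock prices: S_u = 126.5, S_d = 99
Terminal payoffs (S − K): max(26.5, 0) = 26.5, max(-1, 0) = 0
Node 0 (S = 110): V_0 = e^(−0.1)·[0.6900·26.5000 + 0.3100·0.0000] = 16.5457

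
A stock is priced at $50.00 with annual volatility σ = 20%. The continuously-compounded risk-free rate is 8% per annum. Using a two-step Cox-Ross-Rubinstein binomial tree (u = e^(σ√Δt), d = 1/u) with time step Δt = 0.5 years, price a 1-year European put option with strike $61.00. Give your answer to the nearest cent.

CRR parameters: u = e^(σ√Δt) = e^(0.2·√0.5) = 1.1519, d = 1/u = 0.8681
Per-period rate: rΔt = 0.08·0.5 = 0.04, so R = e^0.04 = 1.0408
Risk-neutral probability p = (e^0.04 − 0.8681)/(1.1519 − 0.8681) = 0.1727/0.2838 = 0.6085
Terminal stock prices: S_uu = 66.34, S_ud = 50, S_dd = 37.68
Terminal payoffs (K − S): max(-5.345, 0) = 0, max(11, 0) = 11, max(23.32, 0) = 23.32
Node u (S = 57.6): V_u = e^(−0.04)·[0.6085·0.0000 + 0.3915·11.0000] = 4.1375
Node d (S = 43.41): V_d = e^(−0.04)·[0.6085·11.0000 + 0.3915·23.3181] = 15.2020
Node 0 (S = 50): V_0 = e^(−0.04)·[0.6085·4.1375 + 0.3915·15.2020] = 8.1370

$8.14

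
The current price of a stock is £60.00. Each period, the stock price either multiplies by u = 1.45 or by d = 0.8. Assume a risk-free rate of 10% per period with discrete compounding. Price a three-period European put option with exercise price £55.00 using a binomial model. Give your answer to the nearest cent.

£2.85

Risk-neutral probability p = (1 + 0.1 − 0.8)/(1.45 − 0.8) = 0.3000/0.6500 = 0.4615
Terminal stock prices: S_uuu = 182.9, S_uud = 100.9, S_udd = 55.68, S_ddd = 30.72
Terminal payoffs (K − S): max(-127.9, 0) = 0, max(-45.92, 0) = 0, max(-0.68, 0) = 0, max(24.28, 0) = 24.28
Node uu (S = 126.2): V_uu = 1/1.1·[0.4615·0.0000 + 0.5385·0.0000] = 0.0000
Node ud (S = 69.6): V_ud = 1/1.1·[0.4615·0.0000 + 0.5385·0.0000] = 0.0000
Node dd (S = 38.4): V_dd = 1/1.1·[0.4615·0.0000 + 0.5385·24.2800] = 11.8853
Node u (S = 87): V_u = 1/1.1·[0.4615·0.0000 + 0.5385·0.0000] = 0.0000
Node d (S = 48): V_d = 1/1.1·[0.4615·0.0000 + 0.5385·11.8853] = 5.8180
Node 0 (S = 60): V_0 = 1/1.1·[0.4615·0.0000 + 0.5385·5.8180] = 2.8480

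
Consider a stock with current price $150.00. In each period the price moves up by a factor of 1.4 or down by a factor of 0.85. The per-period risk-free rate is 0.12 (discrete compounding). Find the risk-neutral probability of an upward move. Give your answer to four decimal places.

Risk-neutral probability p = (1 + 0.12 − 0.85)/(1.4 − 0.85) = 0.2700/0.5500 = 0.4909

p = 0.4909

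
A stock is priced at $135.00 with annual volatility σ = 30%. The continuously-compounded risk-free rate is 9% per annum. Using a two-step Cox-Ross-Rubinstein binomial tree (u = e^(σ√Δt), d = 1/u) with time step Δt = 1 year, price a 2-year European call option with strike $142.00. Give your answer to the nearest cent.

$29.24

CRR parameters: u = e^(σ√Δt) = e^(0.3·√1) = 1.3499, d = 1/u = 0.7408
Per-period rate: rΔt = 0.09·1 = 0.09, so R = e^0.09 = 1.0942
Risk-neutral probability p = (e^0.09 − 0.7408)/(1.3499 − 0.7408) = 0.3534/0.6090 = 0.5802
Terminal stock prices: S_uu = 246, S_ud = 135, S_dd = 74.09
Terminal payoffs (S − K): max(104, 0) = 104, max(-7, 0) = 0, max(-67.91, 0) = 0
Node u (S = 182.2): V_u = e^(−0.09)·[0.5802·103.9860 + 0.4198·0.0000] = 55.1385
Node d (S = 100): V_d = e^(−0.09)·[0.5802·0.0000 + 0.4198·0.0000] = 0.0000
Node 0 (S = 135): V_0 = e^(−0.09)·[0.5802·55.1385 + 0.4198·0.0000] = 29.2371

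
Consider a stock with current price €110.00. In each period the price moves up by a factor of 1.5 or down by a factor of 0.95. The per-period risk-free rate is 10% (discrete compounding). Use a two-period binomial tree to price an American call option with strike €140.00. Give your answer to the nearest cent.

Risk-neutral probability p = (1 + 0.1 − 0.95)/(1.5 − 0.95) = 0.1500/0.5500 = 0.2727
Terminal stock prices: S_uu = 247.5, S_ud = 156.8, S_dd = 99.27
Terminal payoffs (S − K): max(107.5, 0) = 107.5, max(16.75, 0) = 16.75, max(-40.73, 0) = 0
Node u (S = 165): continuation = 1/1.1·[0.2727·107.5000 + 0.7273·16.7500] = 37.7273; exercise value = 25.0000 ≤ continuation, so V_u = 37.7273
Node d (S = 104.5): continuation = 1/1.1·[0.2727·16.7500 + 0.7273·0.0000] = 4.1529; exercise value = 0.0000 ≤ continuation, so V_d = 4.1529
Node 0 (S = 110): continuation = 1/1.1·[0.2727·37.7273 + 0.7273·4.1529] = 12.0996; exercise value = 0.0000 ≤ continuation, so V_0 = 12.0996

€12.10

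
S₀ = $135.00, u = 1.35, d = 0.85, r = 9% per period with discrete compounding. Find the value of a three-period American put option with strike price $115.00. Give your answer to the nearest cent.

$3.97

Risk-neutral probability p = (1 + 0.09 − 0.85)/(1.35 − 0.85) = 0.2400/0.5000 = 0.4800
Terminal stock prices: S_uuu = 332.2, S_uud = 209.1, S_udd = 131.7, S_ddd = 82.91
Terminal payoffs (K − S): max(-217.2, 0) = 0, max(-94.13, 0) = 0, max(-16.68, 0) = 0, max(32.09, 0) = 32.09
Node uu (S = 246): continuation = 1/1.09·[0.4800·0.0000 + 0.5200·0.0000] = 0.0000; exercise value = 0.0000 ≤ continuation, so V_uu = 0.0000
Node ud (S = 154.9): continuation = 1/1.09·[0.4800·0.0000 + 0.5200·0.0000] = 0.0000; exercise value = 0.0000 ≤ continuation, so V_ud = 0.0000
Node dd (S = 97.54): continuation = 1/1.09·[0.4800·0.0000 + 0.5200·32.0931] = 15.3105; exercise value = 17.4625 > continuation, so V_dd = 17.4625 (exercise)
Node u (S = 182.2): continuation = 1/1.09·[0.4800·0.0000 + 0.5200·0.0000] = 0.0000; exercise value = 0.0000 ≤ continuation, so V_u = 0.0000
Node d (S = 114.8): continuation = 1/1.09·[0.4800·0.0000 + 0.5200·17.4625] = 8.3307; exercise value = 0.2500 ≤ continuation, so V_d = 8.3307
Node 0 (S = 135): continuation = 1/1.09·[0.4800·0.0000 + 0.5200·8.3307] = 3.9743; exercise value = 0.0000 ≤ continuation, so V_0 = 3.9743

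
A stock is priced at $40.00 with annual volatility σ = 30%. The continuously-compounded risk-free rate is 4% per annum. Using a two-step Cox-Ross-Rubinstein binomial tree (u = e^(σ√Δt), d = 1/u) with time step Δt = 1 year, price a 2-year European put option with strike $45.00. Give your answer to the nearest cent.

$7.79

CRR parameters: u = e^(σ√Δt) = e^(0.3·√1) = 1.3499, d = 1/u = 0.7408
Per-period rate: rΔt = 0.04·1 = 0.04, so R = e^0.04 = 1.0408
Risk-neutral probability p = (e^0.04 − 0.7408)/(1.3499 − 0.7408) = 0.3000/0.6090 = 0.4926
Terminal stock prices: S_uu = 72.88, S_ud = 40, S_dd = 21.95
Terminal payoffs (K − S): max(-27.88, 0) = 0, max(5, 0) = 5, max(23.05, 0) = 23.05
Node u (S = 53.99): V_u = e^(−0.04)·[0.4926·0.0000 + 0.5074·5.0000] = 2.4377
Node d (S = 29.63): V_d = e^(−0.04)·[0.4926·5.0000 + 0.5074·23.0475] = 13.6028
Node 0 (S = 40): V_0 = e^(−0.04)·[0.4926·2.4377 + 0.5074·13.6028] = 7.7855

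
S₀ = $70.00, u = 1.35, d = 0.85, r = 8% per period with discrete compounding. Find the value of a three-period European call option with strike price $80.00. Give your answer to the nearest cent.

Risk-neutral probability p = (1 + 0.08 − 0.85)/(1.35 − 0.85) = 0.2300/0.5000 = 0.4600
Terminal stock prices: S_uuu = 172.2, S_uud = 108.4, S_udd = 68.28, S_ddd = 42.99
Terminal payoffs (S − K): max(92.23, 0) = 92.23, max(28.44, 0) = 28.44, max(-11.72, 0) = 0, max(-37.01, 0) = 0
Node uu (S = 127.6): V_uu = 1/1.08·[0.4600·92.2263 + 0.5400·28.4388] = 53.5009
Node ud (S = 80.33): V_ud = 1/1.08·[0.4600·28.4388 + 0.5400·0.0000] = 12.1128
Node dd (S = 50.57): V_dd = 1/1.08·[0.4600·0.0000 + 0.5400·0.0000] = 0.0000
Node u (S = 94.5): V_u = 1/1.08·[0.4600·53.5009 + 0.5400·12.1128] = 28.8438
Node d (S = 59.5): V_d = 1/1.08·[0.4600·12.1128 + 0.5400·0.0000] = 5.1592
Node 0 (S = 70): V_0 = 1/1.08·[0.4600·28.8438 + 0.5400·5.1592] = 14.8649

$14.86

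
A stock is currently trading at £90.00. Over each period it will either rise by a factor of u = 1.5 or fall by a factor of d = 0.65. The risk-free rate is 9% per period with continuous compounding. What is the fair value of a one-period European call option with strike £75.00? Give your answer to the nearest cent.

£28.65

Risk-neutral probability p = (e^0.09 − 0.65)/(1.5 − 0.65) = 0.4442/0.8500 = 0.5226
Terminal stock prices: S_u = 135, S_d = 58.5
Terminal payoffs (S − K): max(60, 0) = 60, max(-16.5, 0) = 0
Node 0 (S = 90): V_0 = e^(−0.09)·[0.5226·60.0000 + 0.4774·0.0000] = 28.6549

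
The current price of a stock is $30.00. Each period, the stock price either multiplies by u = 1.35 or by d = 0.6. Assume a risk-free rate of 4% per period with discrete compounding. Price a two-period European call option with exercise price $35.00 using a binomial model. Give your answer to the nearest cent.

Risk-neutral probability p = (1 + 0.04 − 0.6)/(1.35 − 0.6) = 0.4400/0.7500 = 0.5867
Terminal stock prices: S_uu = 54.68, S_ud = 24.3, S_dd = 10.8
Terminal payoffs (S − K): max(19.68, 0) = 19.68, max(-10.7, 0) = 0, max(-24.2, 0) = 0
Node u (S = 40.5): V_u = 1/1.04·[0.5867·19.6750 + 0.4133·0.0000] = 11.0987
Node d (S = 18): V_d = 1/1.04·[0.5867·0.0000 + 0.4133·0.0000] = 0.0000
Node 0 (S = 30): V_0 = 1/1.04·[0.5867·11.0987 + 0.4133·0.0000] = 6.2608

$6.26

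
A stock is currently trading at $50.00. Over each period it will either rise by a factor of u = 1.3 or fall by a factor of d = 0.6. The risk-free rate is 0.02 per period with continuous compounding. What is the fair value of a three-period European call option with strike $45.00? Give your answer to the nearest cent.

$15.53

Risk-neutral probability p = (e^0.02 − 0.6)/(1.3 − 0.6) = 0.4202/0.7000 = 0.6003
Terminal stock prices: S_uuu = 109.9, S_uud = 50.7, S_udd = 23.4, S_ddd = 10.8
Terminal payoffs (S − K): max(64.85, 0) = 64.85, max(5.7, 0) = 5.7, max(-21.6, 0) = 0, max(-34.2, 0) = 0
Node uu (S = 84.5): V_uu = e^(−0.02)·[0.6003·64.8500 + 0.3997·5.7000] = 40.3911
Node ud (S = 39): V_ud = e^(−0.02)·[0.6003·5.7000 + 0.3997·0.0000] = 3.3539
Node dd (S = 18): V_dd = e^(−0.02)·[0.6003·0.0000 + 0.3997·0.0000] = 0.0000
Node u (S = 65): V_u = e^(−0.02)·[0.6003·40.3911 + 0.3997·3.3539] = 25.0802
Node d (S = 30): V_d = e^(−0.02)·[0.6003·3.3539 + 0.3997·0.0000] = 1.9734
Node 0 (S = 50): V_0 = e^(−0.02)·[0.6003·25.0802 + 0.3997·1.9734] = 15.5304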